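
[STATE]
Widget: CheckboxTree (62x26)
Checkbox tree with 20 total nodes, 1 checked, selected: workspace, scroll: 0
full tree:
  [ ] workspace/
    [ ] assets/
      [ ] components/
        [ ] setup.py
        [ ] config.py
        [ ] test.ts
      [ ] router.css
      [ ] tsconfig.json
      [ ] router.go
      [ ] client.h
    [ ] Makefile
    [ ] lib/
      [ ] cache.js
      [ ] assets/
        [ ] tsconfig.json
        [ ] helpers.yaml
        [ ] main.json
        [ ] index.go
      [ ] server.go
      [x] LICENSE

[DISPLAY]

>[-] workspace/                                               
   [ ] assets/                                                
     [ ] components/                                          
       [ ] setup.py                                           
       [ ] config.py                                          
       [ ] test.ts                                            
     [ ] router.css                                           
     [ ] tsconfig.json                                        
     [ ] router.go                                            
     [ ] client.h                                             
   [ ] Makefile                                               
   [-] lib/                                                   
     [ ] cache.js                                             
     [ ] assets/                                              
       [ ] tsconfig.json                                      
       [ ] helpers.yaml                                       
       [ ] main.json                                          
       [ ] index.go                                           
     [ ] server.go                                            
     [x] LICENSE                                              
                                                              
                                                              
                                                              
                                                              
                                                              
                                                              


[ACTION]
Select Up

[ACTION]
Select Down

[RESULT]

 [-] workspace/                                               
>  [ ] assets/                                                
     [ ] components/                                          
       [ ] setup.py                                           
       [ ] config.py                                          
       [ ] test.ts                                            
     [ ] router.css                                           
     [ ] tsconfig.json                                        
     [ ] router.go                                            
     [ ] client.h                                             
   [ ] Makefile                                               
   [-] lib/                                                   
     [ ] cache.js                                             
     [ ] assets/                                              
       [ ] tsconfig.json                                      
       [ ] helpers.yaml                                       
       [ ] main.json                                          
       [ ] index.go                                           
     [ ] server.go                                            
     [x] LICENSE                                              
                                                              
                                                              
                                                              
                                                              
                                                              
                                                              


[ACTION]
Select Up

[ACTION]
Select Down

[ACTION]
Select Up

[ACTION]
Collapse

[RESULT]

>[-] workspace/                                               
                                                              
                                                              
                                                              
                                                              
                                                              
                                                              
                                                              
                                                              
                                                              
                                                              
                                                              
                                                              
                                                              
                                                              
                                                              
                                                              
                                                              
                                                              
                                                              
                                                              
                                                              
                                                              
                                                              
                                                              
                                                              


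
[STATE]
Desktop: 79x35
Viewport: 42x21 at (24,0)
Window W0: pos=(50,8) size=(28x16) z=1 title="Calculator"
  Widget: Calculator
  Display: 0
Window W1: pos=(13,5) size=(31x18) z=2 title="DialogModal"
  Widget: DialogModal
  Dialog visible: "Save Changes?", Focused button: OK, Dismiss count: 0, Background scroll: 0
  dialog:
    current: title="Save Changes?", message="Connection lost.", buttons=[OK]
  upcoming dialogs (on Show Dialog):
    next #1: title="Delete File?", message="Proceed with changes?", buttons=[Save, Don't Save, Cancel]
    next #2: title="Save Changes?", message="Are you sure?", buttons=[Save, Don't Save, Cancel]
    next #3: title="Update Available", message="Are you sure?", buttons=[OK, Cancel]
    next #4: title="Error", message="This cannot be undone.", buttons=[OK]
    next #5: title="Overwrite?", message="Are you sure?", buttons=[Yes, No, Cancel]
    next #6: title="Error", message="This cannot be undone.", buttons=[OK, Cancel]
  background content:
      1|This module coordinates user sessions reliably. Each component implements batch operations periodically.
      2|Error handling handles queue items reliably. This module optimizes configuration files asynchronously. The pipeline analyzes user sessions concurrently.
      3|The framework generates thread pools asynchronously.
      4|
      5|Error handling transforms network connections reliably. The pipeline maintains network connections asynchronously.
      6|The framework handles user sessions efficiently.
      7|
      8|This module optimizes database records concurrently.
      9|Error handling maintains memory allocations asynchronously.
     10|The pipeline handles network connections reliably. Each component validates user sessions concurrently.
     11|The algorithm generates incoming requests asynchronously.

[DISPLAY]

                                          
                                          
                                          
                                          
                                          
━━━━━━━━━━━━━━━━━━━┓                      
al                 ┃                      
───────────────────┨                      
e coordinates user ┃      ┏━━━━━━━━━━━━━━━
ling handles queue ┃      ┃ Calculator    
ork generates threa┃      ┠───────────────
                   ┃      ┃               
─────────────┐s net┃      ┃┌───┬───┬───┬──
e Changes?   │er se┃      ┃│ 7 │ 8 │ 9 │ ÷
ection lost. │     ┃      ┃├───┼───┼───┼──
  [OK]       │tabas┃      ┃│ 4 │ 5 │ 6 │ ×
─────────────┘ memo┃      ┃├───┼───┼───┼──
ne handles network ┃      ┃│ 1 │ 2 │ 3 │ -
thm generates incom┃      ┃├───┼───┼───┼──
                   ┃      ┃│ 0 │ . │ = │ +
                   ┃      ┃├───┼───┼───┼──


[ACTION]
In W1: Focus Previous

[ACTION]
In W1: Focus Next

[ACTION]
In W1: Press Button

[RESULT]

                                          
                                          
                                          
                                          
                                          
━━━━━━━━━━━━━━━━━━━┓                      
al                 ┃                      
───────────────────┨                      
e coordinates user ┃      ┏━━━━━━━━━━━━━━━
ling handles queue ┃      ┃ Calculator    
ork generates threa┃      ┠───────────────
                   ┃      ┃               
ling transforms net┃      ┃┌───┬───┬───┬──
ork handles user se┃      ┃│ 7 │ 8 │ 9 │ ÷
                   ┃      ┃├───┼───┼───┼──
e optimizes databas┃      ┃│ 4 │ 5 │ 6 │ ×
ling maintains memo┃      ┃├───┼───┼───┼──
ne handles network ┃      ┃│ 1 │ 2 │ 3 │ -
thm generates incom┃      ┃├───┼───┼───┼──
                   ┃      ┃│ 0 │ . │ = │ +
                   ┃      ┃├───┼───┼───┼──


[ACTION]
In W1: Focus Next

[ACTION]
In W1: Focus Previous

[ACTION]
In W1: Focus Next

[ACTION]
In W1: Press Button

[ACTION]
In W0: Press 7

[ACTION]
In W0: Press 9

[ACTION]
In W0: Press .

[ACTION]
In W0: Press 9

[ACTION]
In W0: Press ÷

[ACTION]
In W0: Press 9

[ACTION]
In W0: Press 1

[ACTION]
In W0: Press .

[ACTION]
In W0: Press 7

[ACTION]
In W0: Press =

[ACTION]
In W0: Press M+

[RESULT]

                                          
                                          
                                          
                                          
                                          
━━━━━━━━━━━━━━━━━━━┓                      
al                 ┃                      
───────────────────┨                      
e coordinates user ┃      ┏━━━━━━━━━━━━━━━
ling handles queue ┃      ┃ Calculator    
ork generates threa┃      ┠───────────────
                   ┃      ┃              0
ling transforms net┃      ┃┌───┬───┬───┬──
ork handles user se┃      ┃│ 7 │ 8 │ 9 │ ÷
                   ┃      ┃├───┼───┼───┼──
e optimizes databas┃      ┃│ 4 │ 5 │ 6 │ ×
ling maintains memo┃      ┃├───┼───┼───┼──
ne handles network ┃      ┃│ 1 │ 2 │ 3 │ -
thm generates incom┃      ┃├───┼───┼───┼──
                   ┃      ┃│ 0 │ . │ = │ +
                   ┃      ┃├───┼───┼───┼──


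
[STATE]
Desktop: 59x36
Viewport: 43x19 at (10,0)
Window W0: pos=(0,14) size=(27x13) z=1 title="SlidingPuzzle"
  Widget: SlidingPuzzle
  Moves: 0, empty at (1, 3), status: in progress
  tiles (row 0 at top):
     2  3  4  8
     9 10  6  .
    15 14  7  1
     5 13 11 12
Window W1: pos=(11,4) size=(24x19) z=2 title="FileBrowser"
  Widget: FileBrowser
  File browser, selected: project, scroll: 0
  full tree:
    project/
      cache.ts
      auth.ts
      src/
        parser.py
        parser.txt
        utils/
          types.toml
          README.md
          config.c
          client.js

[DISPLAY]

                                           
                                           
                                           
                                           
 ┏━━━━━━━━━━━━━━━━━━━━━━┓                  
 ┃ FileBrowser          ┃                  
 ┠──────────────────────┨                  
 ┃> [-] project/        ┃                  
 ┃    cache.ts          ┃                  
 ┃    auth.ts           ┃                  
 ┃    [+] src/          ┃                  
 ┃                      ┃                  
 ┃                      ┃                  
 ┃                      ┃                  
━┃                      ┃                  
u┃                      ┃                  
─┃                      ┃                  
─┃                      ┃                  
 ┃                      ┃                  


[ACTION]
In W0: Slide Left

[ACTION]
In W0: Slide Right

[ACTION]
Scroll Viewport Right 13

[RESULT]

                                           
                                           
                                           
                                           
━━━━━━━━━━━━━━━━━━┓                        
eBrowser          ┃                        
──────────────────┨                        
] project/        ┃                        
cache.ts          ┃                        
auth.ts           ┃                        
[+] src/          ┃                        
                  ┃                        
                  ┃                        
                  ┃                        
                  ┃                        
                  ┃                        
                  ┃                        
                  ┃                        
                  ┃                        


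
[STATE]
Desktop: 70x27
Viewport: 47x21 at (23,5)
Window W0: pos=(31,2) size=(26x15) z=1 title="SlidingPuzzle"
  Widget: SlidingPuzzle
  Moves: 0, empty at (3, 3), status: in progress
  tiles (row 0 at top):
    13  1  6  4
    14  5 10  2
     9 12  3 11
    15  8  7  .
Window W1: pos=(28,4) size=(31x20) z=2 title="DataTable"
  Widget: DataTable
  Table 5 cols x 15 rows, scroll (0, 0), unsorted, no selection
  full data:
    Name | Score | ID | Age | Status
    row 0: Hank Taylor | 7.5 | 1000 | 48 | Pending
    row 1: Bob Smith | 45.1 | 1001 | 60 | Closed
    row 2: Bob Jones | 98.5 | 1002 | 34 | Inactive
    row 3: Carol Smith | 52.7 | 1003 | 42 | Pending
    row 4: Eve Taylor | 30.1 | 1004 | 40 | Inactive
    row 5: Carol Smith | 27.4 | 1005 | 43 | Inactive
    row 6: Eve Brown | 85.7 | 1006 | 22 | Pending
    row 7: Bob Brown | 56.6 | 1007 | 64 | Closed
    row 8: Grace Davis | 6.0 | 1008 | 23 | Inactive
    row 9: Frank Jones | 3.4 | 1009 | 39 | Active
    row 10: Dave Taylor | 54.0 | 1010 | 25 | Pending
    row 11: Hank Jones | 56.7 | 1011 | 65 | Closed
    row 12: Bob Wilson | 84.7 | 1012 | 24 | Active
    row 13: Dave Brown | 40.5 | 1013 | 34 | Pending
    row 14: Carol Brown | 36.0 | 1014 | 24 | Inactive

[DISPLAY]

     ┃ DataTable                   ┃           
     ┠─────────────────────────────┨           
     ┃Name       │Score│ID  │Age│St┃           
     ┃───────────┼─────┼────┼───┼──┃           
     ┃Hank Taylor│7.5  │1000│48 │Pe┃           
     ┃Bob Smith  │45.1 │1001│60 │Cl┃           
     ┃Bob Jones  │98.5 │1002│34 │In┃           
     ┃Carol Smith│52.7 │1003│42 │Pe┃           
     ┃Eve Taylor │30.1 │1004│40 │In┃           
     ┃Carol Smith│27.4 │1005│43 │In┃           
     ┃Eve Brown  │85.7 │1006│22 │Pe┃           
     ┃Bob Brown  │56.6 │1007│64 │Cl┃           
     ┃Grace Davis│6.0  │1008│23 │In┃           
     ┃Frank Jones│3.4  │1009│39 │Ac┃           
     ┃Dave Taylor│54.0 │1010│25 │Pe┃           
     ┃Hank Jones │56.7 │1011│65 │Cl┃           
     ┃Bob Wilson │84.7 │1012│24 │Ac┃           
     ┃Dave Brown │40.5 │1013│34 │Pe┃           
     ┗━━━━━━━━━━━━━━━━━━━━━━━━━━━━━┛           
                                               
                                               


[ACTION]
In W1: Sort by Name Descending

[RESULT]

     ┃ DataTable                   ┃           
     ┠─────────────────────────────┨           
     ┃Name      ▼│Score│ID  │Age│St┃           
     ┃───────────┼─────┼────┼───┼──┃           
     ┃Hank Taylor│7.5  │1000│48 │Pe┃           
     ┃Hank Jones │56.7 │1011│65 │Cl┃           
     ┃Grace Davis│6.0  │1008│23 │In┃           
     ┃Frank Jones│3.4  │1009│39 │Ac┃           
     ┃Eve Taylor │30.1 │1004│40 │In┃           
     ┃Eve Brown  │85.7 │1006│22 │Pe┃           
     ┃Dave Taylor│54.0 │1010│25 │Pe┃           
     ┃Dave Brown │40.5 │1013│34 │Pe┃           
     ┃Carol Smith│52.7 │1003│42 │Pe┃           
     ┃Carol Smith│27.4 │1005│43 │In┃           
     ┃Carol Brown│36.0 │1014│24 │In┃           
     ┃Bob Wilson │84.7 │1012│24 │Ac┃           
     ┃Bob Smith  │45.1 │1001│60 │Cl┃           
     ┃Bob Jones  │98.5 │1002│34 │In┃           
     ┗━━━━━━━━━━━━━━━━━━━━━━━━━━━━━┛           
                                               
                                               


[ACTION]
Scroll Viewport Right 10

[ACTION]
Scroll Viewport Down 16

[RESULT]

     ┠─────────────────────────────┨           
     ┃Name      ▼│Score│ID  │Age│St┃           
     ┃───────────┼─────┼────┼───┼──┃           
     ┃Hank Taylor│7.5  │1000│48 │Pe┃           
     ┃Hank Jones │56.7 │1011│65 │Cl┃           
     ┃Grace Davis│6.0  │1008│23 │In┃           
     ┃Frank Jones│3.4  │1009│39 │Ac┃           
     ┃Eve Taylor │30.1 │1004│40 │In┃           
     ┃Eve Brown  │85.7 │1006│22 │Pe┃           
     ┃Dave Taylor│54.0 │1010│25 │Pe┃           
     ┃Dave Brown │40.5 │1013│34 │Pe┃           
     ┃Carol Smith│52.7 │1003│42 │Pe┃           
     ┃Carol Smith│27.4 │1005│43 │In┃           
     ┃Carol Brown│36.0 │1014│24 │In┃           
     ┃Bob Wilson │84.7 │1012│24 │Ac┃           
     ┃Bob Smith  │45.1 │1001│60 │Cl┃           
     ┃Bob Jones  │98.5 │1002│34 │In┃           
     ┗━━━━━━━━━━━━━━━━━━━━━━━━━━━━━┛           
                                               
                                               
                                               


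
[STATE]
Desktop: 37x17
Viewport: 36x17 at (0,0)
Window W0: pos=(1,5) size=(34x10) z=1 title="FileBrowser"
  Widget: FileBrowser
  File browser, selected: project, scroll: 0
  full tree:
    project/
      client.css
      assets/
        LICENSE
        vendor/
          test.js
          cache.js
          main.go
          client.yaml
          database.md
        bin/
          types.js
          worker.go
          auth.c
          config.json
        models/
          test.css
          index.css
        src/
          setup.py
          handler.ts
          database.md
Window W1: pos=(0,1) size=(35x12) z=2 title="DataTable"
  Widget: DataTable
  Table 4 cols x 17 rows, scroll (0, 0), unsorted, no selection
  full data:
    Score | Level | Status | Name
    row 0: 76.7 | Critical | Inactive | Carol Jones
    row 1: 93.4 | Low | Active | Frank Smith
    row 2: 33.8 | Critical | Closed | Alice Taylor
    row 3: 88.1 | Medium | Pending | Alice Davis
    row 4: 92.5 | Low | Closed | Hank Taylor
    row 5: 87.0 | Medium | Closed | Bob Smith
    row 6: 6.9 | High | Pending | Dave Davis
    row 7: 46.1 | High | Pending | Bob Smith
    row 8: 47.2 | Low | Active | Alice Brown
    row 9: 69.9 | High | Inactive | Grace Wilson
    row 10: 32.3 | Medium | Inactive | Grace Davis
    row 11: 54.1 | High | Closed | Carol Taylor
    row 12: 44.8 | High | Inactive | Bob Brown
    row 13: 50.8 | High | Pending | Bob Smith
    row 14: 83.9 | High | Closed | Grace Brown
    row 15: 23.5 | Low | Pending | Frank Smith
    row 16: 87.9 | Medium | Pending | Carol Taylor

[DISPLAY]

                                    
┏━━━━━━━━━━━━━━━━━━━━━━━━━━━━━━━━━┓ 
┃ DataTable                       ┃ 
┠─────────────────────────────────┨ 
┃Score│Level   │Status  │Name     ┃ 
┃─────┼────────┼────────┼─────────┃ 
┃76.7 │Critical│Inactive│Carol Jon┃ 
┃93.4 │Low     │Active  │Frank Smi┃ 
┃33.8 │Critical│Closed  │Alice Tay┃ 
┃88.1 │Medium  │Pending │Alice Dav┃ 
┃92.5 │Low     │Closed  │Hank Tayl┃ 
┃87.0 │Medium  │Closed  │Bob Smith┃ 
┗━━━━━━━━━━━━━━━━━━━━━━━━━━━━━━━━━┛ 
 ┃                                ┃ 
 ┗━━━━━━━━━━━━━━━━━━━━━━━━━━━━━━━━┛ 
                                    
                                    


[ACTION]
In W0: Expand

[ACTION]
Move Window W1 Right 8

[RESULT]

                                    
  ┏━━━━━━━━━━━━━━━━━━━━━━━━━━━━━━━━━
  ┃ DataTable                       
  ┠─────────────────────────────────
  ┃Score│Level   │Status  │Name     
 ┏┃─────┼────────┼────────┼─────────
 ┃┃76.7 │Critical│Inactive│Carol Jon
 ┠┃93.4 │Low     │Active  │Frank Smi
 ┃┃33.8 │Critical│Closed  │Alice Tay
 ┃┃88.1 │Medium  │Pending │Alice Dav
 ┃┃92.5 │Low     │Closed  │Hank Tayl
 ┃┃87.0 │Medium  │Closed  │Bob Smith
 ┃┗━━━━━━━━━━━━━━━━━━━━━━━━━━━━━━━━━
 ┃                                ┃ 
 ┗━━━━━━━━━━━━━━━━━━━━━━━━━━━━━━━━┛ 
                                    
                                    


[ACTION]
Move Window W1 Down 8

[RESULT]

                                    
                                    
                                    
                                    
                                    
 ┏┏━━━━━━━━━━━━━━━━━━━━━━━━━━━━━━━━━
 ┃┃ DataTable                       
 ┠┠─────────────────────────────────
 ┃┃Score│Level   │Status  │Name     
 ┃┃─────┼────────┼────────┼─────────
 ┃┃76.7 │Critical│Inactive│Carol Jon
 ┃┃93.4 │Low     │Active  │Frank Smi
 ┃┃33.8 │Critical│Closed  │Alice Tay
 ┃┃88.1 │Medium  │Pending │Alice Dav
 ┗┃92.5 │Low     │Closed  │Hank Tayl
  ┃87.0 │Medium  │Closed  │Bob Smith
  ┗━━━━━━━━━━━━━━━━━━━━━━━━━━━━━━━━━


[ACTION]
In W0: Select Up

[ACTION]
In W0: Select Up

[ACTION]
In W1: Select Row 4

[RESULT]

                                    
                                    
                                    
                                    
                                    
 ┏┏━━━━━━━━━━━━━━━━━━━━━━━━━━━━━━━━━
 ┃┃ DataTable                       
 ┠┠─────────────────────────────────
 ┃┃Score│Level   │Status  │Name     
 ┃┃─────┼────────┼────────┼─────────
 ┃┃76.7 │Critical│Inactive│Carol Jon
 ┃┃93.4 │Low     │Active  │Frank Smi
 ┃┃33.8 │Critical│Closed  │Alice Tay
 ┃┃88.1 │Medium  │Pending │Alice Dav
 ┗┃>2.5 │Low     │Closed  │Hank Tayl
  ┃87.0 │Medium  │Closed  │Bob Smith
  ┗━━━━━━━━━━━━━━━━━━━━━━━━━━━━━━━━━


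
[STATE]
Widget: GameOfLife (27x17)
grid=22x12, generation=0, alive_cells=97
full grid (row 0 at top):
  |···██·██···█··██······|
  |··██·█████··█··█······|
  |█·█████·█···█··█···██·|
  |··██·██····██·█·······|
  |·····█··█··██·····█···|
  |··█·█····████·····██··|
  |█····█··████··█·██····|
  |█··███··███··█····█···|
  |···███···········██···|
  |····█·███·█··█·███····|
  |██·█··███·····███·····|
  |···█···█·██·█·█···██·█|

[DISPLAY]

Gen: 0                     
···██·██···█··██······     
··██·█████··█··█······     
█·█████·█···█··█···██·     
··██·██····██·█·······     
·····█··█··██·····█···     
··█·█····████·····██··     
█····█··████··█·██····     
█··███··███··█····█···     
···███···········██···     
····█·███·█··█·███····     
██·█··███·····███·····     
···█···█·██·█·█···██·█     
                           
                           
                           
                           


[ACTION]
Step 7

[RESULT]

Gen: 7                     
······██···█····███···     
······██··█·███···█···     
········█··██·█·█·█···     
····█·██····██····███·     
···████·█·····█···██·█     
···█··············█···     
·······██······██··█··     
······█···█····██·····     
·██·······██····███···     
█·█········██···██···█     
█·█······█·█······███·     
·········██···········     
                           
                           
                           
                           


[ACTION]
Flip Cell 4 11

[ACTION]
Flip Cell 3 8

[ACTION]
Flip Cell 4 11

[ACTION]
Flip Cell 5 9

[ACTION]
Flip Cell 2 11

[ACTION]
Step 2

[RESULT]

Gen: 9                     
······██···███···███··     
·····██·██·██·█·█··█··     
····███·········███···     
···██·█···█····██·····     
··██··█···█··█·█·███··     
····███···█···██··█···     
·······█·······█···█··     
·······█···█····█·█···     
·███·····██·█····█·█··     
··██······█·██······█·     
·········█·██····██·█·     
·········███·······██·     
                           
                           
                           
                           


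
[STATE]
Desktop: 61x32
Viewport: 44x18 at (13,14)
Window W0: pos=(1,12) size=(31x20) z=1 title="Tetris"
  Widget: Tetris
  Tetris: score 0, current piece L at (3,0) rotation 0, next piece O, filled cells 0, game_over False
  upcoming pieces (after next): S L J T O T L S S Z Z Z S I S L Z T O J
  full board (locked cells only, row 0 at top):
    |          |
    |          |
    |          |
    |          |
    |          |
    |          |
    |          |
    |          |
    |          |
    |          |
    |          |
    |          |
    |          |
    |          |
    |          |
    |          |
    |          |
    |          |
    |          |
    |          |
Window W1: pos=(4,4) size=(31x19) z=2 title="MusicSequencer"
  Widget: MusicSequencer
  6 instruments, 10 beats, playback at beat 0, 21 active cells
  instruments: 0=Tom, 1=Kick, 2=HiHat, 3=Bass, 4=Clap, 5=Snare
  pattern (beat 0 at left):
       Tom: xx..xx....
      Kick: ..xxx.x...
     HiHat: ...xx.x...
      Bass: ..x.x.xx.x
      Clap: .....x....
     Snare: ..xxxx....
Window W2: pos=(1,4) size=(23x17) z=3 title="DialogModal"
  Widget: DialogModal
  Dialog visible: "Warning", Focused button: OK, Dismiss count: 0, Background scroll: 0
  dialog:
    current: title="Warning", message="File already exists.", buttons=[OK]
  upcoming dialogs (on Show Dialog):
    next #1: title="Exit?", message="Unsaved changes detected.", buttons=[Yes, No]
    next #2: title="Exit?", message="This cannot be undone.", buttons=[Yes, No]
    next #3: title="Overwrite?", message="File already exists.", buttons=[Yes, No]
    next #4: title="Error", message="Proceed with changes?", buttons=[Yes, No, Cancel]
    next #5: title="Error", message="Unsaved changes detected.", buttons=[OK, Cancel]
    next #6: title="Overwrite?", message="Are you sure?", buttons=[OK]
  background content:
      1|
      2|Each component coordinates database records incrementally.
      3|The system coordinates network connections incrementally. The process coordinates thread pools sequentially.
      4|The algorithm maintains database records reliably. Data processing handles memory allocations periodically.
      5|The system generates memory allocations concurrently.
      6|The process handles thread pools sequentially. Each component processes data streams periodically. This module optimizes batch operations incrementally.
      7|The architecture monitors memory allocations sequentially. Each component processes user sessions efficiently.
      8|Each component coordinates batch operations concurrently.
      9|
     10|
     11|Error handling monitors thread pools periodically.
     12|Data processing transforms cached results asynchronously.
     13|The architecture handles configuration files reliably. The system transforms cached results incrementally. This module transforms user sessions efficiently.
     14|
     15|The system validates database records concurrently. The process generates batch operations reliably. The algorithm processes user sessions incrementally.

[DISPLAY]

K]     │di┃          ┃                      
───────┘  ┃          ┃                      
          ┃          ┃                      
ing monito┃          ┃                      
sing trans┃          ┃                      
cture hand┃          ┃                      
━━━━━━━━━━┛          ┃                      
                     ┃                      
━━━━━━━━━━━━━━━━━━━━━┛                      
                  ┃                         
                  ┃                         
                  ┃                         
                  ┃                         
                  ┃                         
                  ┃                         
                  ┃                         
                  ┃                         
━━━━━━━━━━━━━━━━━━┛                         


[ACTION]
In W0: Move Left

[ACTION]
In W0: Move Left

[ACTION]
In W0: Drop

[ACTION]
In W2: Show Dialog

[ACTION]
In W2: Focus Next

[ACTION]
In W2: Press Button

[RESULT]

ent coordi┃          ┃                      
          ┃          ┃                      
          ┃          ┃                      
ing monito┃          ┃                      
sing trans┃          ┃                      
cture hand┃          ┃                      
━━━━━━━━━━┛          ┃                      
                     ┃                      
━━━━━━━━━━━━━━━━━━━━━┛                      
                  ┃                         
                  ┃                         
                  ┃                         
                  ┃                         
                  ┃                         
                  ┃                         
                  ┃                         
                  ┃                         
━━━━━━━━━━━━━━━━━━┛                         


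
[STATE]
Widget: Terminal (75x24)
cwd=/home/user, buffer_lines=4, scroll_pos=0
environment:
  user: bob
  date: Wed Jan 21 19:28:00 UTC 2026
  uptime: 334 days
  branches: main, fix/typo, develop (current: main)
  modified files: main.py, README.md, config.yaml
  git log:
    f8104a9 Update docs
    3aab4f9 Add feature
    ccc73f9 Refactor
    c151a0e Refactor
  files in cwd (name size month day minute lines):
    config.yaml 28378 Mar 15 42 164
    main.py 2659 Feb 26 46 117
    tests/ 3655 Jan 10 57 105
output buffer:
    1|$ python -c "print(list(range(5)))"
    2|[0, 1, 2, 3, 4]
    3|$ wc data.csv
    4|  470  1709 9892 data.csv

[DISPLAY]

$ python -c "print(list(range(5)))"                                        
[0, 1, 2, 3, 4]                                                            
$ wc data.csv                                                              
  470  1709 9892 data.csv                                                  
$ █                                                                        
                                                                           
                                                                           
                                                                           
                                                                           
                                                                           
                                                                           
                                                                           
                                                                           
                                                                           
                                                                           
                                                                           
                                                                           
                                                                           
                                                                           
                                                                           
                                                                           
                                                                           
                                                                           
                                                                           


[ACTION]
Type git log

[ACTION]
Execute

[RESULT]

$ python -c "print(list(range(5)))"                                        
[0, 1, 2, 3, 4]                                                            
$ wc data.csv                                                              
  470  1709 9892 data.csv                                                  
$ git log                                                                  
f8104a9 Update docs                                                        
3aab4f9 Add feature                                                        
ccc73f9 Refactor                                                           
c151a0e Refactor                                                           
$ █                                                                        
                                                                           
                                                                           
                                                                           
                                                                           
                                                                           
                                                                           
                                                                           
                                                                           
                                                                           
                                                                           
                                                                           
                                                                           
                                                                           
                                                                           


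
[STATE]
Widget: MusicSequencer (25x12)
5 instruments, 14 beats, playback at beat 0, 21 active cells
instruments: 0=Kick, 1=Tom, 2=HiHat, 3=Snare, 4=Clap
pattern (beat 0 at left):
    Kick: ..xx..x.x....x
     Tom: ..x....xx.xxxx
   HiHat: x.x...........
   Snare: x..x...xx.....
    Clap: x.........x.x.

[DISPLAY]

      ▼1234567890123     
  Kick··██··█·█····█     
   Tom··█····██·████     
 HiHat█·█···········     
 Snare█··█···██·····     
  Clap█·········█·█·     
                         
                         
                         
                         
                         
                         


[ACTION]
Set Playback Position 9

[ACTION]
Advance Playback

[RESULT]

      0123456789▼123     
  Kick··██··█·█····█     
   Tom··█····██·████     
 HiHat█·█···········     
 Snare█··█···██·····     
  Clap█·········█·█·     
                         
                         
                         
                         
                         
                         


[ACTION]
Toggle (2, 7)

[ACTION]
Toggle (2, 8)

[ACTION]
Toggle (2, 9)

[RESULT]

      0123456789▼123     
  Kick··██··█·█····█     
   Tom··█····██·████     
 HiHat█·█····███····     
 Snare█··█···██·····     
  Clap█·········█·█·     
                         
                         
                         
                         
                         
                         


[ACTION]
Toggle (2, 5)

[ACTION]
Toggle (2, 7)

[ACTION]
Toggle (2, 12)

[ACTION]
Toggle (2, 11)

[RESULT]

      0123456789▼123     
  Kick··██··█·█····█     
   Tom··█····██·████     
 HiHat█·█··█··██·██·     
 Snare█··█···██·····     
  Clap█·········█·█·     
                         
                         
                         
                         
                         
                         
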